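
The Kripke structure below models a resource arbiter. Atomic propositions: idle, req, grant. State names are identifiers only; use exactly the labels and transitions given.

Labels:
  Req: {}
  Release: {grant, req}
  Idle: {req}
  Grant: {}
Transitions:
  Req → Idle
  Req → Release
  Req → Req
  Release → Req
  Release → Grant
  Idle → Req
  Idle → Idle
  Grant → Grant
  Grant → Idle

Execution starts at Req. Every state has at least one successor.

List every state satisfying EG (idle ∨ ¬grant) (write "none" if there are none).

{Req, Idle, Grant}

States satisfying idle ∨ ¬grant: {Req, Idle, Grant}.
States satisfying EG (idle ∨ ¬grant): {Req, Idle, Grant}.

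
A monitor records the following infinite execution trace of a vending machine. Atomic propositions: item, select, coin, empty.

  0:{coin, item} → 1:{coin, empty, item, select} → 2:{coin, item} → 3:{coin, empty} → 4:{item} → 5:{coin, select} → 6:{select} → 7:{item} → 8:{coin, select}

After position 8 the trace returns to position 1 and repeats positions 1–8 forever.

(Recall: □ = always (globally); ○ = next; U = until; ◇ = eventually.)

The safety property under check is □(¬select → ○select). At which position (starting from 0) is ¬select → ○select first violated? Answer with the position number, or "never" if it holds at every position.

2

Check ¬select → ○select at each position in order: 0 ✓, 1 ✓.
At position 2 the labels are {coin, item} and the next position 3 has {coin, empty}, so ¬select → ○select is false there. This is the first violation.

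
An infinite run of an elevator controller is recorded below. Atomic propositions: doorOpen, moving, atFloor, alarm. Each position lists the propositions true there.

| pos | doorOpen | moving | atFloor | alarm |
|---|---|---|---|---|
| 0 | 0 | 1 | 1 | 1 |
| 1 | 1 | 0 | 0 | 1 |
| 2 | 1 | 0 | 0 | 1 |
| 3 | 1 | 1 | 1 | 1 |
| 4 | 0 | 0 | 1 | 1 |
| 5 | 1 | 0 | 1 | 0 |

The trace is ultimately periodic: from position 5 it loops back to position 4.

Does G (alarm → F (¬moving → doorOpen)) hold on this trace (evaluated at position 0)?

Satisfied

alarm → F (¬moving → doorOpen) holds at every position 0..5, and those are all positions ever visited, so G (alarm → F (¬moving → doorOpen)) holds.
Positions where alarm holds: 0, 1, 2, 3, 4.
Check F (¬moving → doorOpen) at each: 0→ok, 1→ok, 2→ok, 3→ok, 4→ok.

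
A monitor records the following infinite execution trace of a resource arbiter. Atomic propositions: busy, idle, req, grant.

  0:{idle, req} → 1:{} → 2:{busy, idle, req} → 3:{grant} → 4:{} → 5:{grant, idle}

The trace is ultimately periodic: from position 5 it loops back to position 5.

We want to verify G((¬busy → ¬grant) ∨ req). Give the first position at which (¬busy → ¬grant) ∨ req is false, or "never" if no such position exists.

Check (¬busy → ¬grant) ∨ req at each position in order: 0 ✓, 1 ✓, 2 ✓.
At position 3 the labels are {grant}, so (¬busy → ¬grant) ∨ req is false there. This is the first violation.

3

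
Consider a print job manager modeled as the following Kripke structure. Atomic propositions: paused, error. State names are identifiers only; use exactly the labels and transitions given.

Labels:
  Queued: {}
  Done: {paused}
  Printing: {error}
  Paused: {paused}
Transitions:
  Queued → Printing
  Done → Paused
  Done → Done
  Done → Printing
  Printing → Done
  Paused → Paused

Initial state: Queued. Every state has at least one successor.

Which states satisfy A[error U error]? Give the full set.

States satisfying error: {Printing}.
States satisfying A[error U error]: {Printing}.

{Printing}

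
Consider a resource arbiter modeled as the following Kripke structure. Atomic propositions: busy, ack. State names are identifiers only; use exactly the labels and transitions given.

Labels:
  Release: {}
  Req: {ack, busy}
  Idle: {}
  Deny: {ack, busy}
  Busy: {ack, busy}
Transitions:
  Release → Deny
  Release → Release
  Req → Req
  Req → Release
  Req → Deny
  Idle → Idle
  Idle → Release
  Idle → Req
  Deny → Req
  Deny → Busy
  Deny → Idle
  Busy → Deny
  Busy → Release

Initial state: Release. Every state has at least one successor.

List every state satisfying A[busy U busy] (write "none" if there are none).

States satisfying busy: {Req, Deny, Busy}.
States satisfying A[busy U busy]: {Req, Deny, Busy}.

{Req, Deny, Busy}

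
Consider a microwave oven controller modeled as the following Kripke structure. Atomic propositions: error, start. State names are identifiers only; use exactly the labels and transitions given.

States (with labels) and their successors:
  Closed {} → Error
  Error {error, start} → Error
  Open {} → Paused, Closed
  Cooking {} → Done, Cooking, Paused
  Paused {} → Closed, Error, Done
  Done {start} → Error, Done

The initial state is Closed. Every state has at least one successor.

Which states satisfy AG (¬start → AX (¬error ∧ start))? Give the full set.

{Error, Done}

States satisfying ¬start → AX (¬error ∧ start): {Error, Done}.
States satisfying AG (¬start → AX (¬error ∧ start)): {Error, Done}.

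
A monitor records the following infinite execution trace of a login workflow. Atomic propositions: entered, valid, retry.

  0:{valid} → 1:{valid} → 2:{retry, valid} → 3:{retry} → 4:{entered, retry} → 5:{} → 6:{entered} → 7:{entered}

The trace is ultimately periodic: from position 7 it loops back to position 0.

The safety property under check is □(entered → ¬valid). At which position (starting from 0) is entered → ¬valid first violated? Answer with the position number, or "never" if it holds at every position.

never

entered → ¬valid holds at every position 0..7, and those are all the positions the trace ever visits, so the invariant □(entered → ¬valid) is never violated.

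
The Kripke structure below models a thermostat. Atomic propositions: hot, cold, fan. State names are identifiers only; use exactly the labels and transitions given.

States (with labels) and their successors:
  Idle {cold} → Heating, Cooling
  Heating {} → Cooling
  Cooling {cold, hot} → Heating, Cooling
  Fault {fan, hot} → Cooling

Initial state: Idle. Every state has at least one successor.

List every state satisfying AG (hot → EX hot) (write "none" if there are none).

{Idle, Heating, Cooling, Fault}

States satisfying hot → EX hot: {Idle, Heating, Cooling, Fault}.
States satisfying AG (hot → EX hot): {Idle, Heating, Cooling, Fault}.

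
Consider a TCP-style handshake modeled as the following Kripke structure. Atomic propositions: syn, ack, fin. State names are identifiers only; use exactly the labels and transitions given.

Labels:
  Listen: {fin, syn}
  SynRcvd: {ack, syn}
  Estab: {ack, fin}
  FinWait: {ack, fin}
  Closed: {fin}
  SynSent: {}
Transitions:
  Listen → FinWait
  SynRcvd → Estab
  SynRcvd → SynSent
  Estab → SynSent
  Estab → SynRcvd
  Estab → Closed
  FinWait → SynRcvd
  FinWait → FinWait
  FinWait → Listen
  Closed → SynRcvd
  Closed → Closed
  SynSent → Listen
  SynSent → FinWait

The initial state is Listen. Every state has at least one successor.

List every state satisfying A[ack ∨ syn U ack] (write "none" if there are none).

States satisfying ack ∨ syn: {Listen, SynRcvd, Estab, FinWait}.
States satisfying ack: {SynRcvd, Estab, FinWait}.
States satisfying A[ack ∨ syn U ack]: {Listen, SynRcvd, Estab, FinWait}.

{Listen, SynRcvd, Estab, FinWait}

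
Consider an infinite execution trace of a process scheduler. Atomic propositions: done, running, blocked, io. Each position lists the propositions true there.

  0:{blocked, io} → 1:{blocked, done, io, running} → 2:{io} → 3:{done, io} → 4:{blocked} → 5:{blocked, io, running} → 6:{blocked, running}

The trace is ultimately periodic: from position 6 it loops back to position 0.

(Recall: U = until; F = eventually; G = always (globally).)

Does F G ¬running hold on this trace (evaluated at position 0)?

G ¬running is false at every position 0..6, so it never becomes true and F G ¬running fails.

Does not hold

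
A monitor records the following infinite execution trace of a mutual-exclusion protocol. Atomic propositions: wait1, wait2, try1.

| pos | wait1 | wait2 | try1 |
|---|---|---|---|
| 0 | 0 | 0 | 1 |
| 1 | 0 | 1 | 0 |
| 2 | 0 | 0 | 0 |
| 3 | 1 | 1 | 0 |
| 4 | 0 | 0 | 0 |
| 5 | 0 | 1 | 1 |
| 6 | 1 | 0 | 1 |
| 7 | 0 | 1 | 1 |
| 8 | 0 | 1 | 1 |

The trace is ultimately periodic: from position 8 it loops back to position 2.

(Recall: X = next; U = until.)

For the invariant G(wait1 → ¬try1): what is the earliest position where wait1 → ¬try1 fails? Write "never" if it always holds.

6

Check wait1 → ¬try1 at each position in order: 0 ✓, 1 ✓, 2 ✓, 3 ✓, 4 ✓, 5 ✓.
At position 6 the labels are {try1, wait1}, so wait1 → ¬try1 is false there. This is the first violation.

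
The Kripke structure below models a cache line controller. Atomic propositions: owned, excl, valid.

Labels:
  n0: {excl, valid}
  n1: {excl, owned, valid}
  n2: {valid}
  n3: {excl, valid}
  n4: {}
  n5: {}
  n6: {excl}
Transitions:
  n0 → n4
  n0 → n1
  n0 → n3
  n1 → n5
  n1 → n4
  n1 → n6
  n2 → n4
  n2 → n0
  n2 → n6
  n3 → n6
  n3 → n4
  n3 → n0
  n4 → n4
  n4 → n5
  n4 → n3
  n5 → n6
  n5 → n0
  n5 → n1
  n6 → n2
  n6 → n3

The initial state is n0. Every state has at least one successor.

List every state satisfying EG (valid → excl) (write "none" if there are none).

States satisfying valid → excl: {n0, n1, n3, n4, n5, n6}.
States satisfying EG (valid → excl): {n0, n1, n3, n4, n5, n6}.

{n0, n1, n3, n4, n5, n6}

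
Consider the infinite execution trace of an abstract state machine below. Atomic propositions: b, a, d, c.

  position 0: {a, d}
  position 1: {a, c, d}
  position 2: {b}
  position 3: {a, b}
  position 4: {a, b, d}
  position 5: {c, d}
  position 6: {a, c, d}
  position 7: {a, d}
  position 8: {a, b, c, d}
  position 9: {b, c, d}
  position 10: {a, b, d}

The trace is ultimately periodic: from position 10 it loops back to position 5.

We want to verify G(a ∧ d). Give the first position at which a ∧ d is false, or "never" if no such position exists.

2

Check a ∧ d at each position in order: 0 ✓, 1 ✓.
At position 2 the labels are {b}, so a ∧ d is false there. This is the first violation.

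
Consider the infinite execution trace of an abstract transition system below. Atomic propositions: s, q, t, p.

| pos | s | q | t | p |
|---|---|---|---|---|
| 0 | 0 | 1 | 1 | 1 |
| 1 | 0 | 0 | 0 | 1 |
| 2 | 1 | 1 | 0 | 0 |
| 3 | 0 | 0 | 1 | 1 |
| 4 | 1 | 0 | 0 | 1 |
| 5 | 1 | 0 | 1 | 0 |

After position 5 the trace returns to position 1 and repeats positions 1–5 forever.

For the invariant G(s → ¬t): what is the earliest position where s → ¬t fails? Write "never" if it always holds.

Check s → ¬t at each position in order: 0 ✓, 1 ✓, 2 ✓, 3 ✓, 4 ✓.
At position 5 the labels are {s, t}, so s → ¬t is false there. This is the first violation.

5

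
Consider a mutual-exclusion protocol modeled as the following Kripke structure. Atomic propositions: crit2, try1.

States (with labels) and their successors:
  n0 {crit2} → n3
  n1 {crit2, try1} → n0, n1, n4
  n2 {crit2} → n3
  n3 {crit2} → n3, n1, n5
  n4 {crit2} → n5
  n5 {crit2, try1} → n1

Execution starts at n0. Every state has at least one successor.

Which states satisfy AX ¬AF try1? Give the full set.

States satisfying ¬AF try1: {n0, n2, n3}.
States satisfying AX ¬AF try1: {n0, n2}.

{n0, n2}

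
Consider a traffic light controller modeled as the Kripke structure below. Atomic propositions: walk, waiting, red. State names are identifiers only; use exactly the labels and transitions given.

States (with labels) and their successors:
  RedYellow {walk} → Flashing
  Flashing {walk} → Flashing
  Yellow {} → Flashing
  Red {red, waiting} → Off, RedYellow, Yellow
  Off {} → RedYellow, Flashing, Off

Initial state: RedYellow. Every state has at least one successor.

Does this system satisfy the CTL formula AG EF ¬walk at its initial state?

No

States satisfying EF ¬walk: {Yellow, Red, Off}.
States satisfying AG EF ¬walk: ∅.
Flashing is reachable from RedYellow and violates EF ¬walk, so AG fails at RedYellow.
RedYellow ∉ Sat(AG EF ¬walk).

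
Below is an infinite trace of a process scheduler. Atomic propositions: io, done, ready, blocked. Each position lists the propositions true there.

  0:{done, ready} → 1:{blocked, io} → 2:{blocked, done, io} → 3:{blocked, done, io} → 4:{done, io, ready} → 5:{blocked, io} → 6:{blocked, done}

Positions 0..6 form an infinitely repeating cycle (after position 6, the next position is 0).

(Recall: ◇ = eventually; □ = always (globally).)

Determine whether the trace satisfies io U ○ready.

Does not hold

Walking from position 0: at position 0, ○ready has not yet held and io fails, so io U ○ready is false.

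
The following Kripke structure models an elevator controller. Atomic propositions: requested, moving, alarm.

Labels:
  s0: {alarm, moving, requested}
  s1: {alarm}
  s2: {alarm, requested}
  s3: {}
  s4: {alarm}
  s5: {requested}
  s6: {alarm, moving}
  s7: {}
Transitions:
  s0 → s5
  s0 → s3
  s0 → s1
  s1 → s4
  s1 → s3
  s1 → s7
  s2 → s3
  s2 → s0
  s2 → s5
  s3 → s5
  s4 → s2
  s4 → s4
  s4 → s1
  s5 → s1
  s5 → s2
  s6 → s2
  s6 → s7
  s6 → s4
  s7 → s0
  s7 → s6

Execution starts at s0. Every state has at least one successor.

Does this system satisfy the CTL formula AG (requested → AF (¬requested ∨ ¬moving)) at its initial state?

States satisfying requested → AF (¬requested ∨ ¬moving): {s0, s1, s2, s3, s4, s5, s6, s7}.
States satisfying AG (requested → AF (¬requested ∨ ¬moving)): {s0, s1, s2, s3, s4, s5, s6, s7}.
Every state reachable from s0 satisfies requested → AF (¬requested ∨ ¬moving).
s0 ∈ Sat(AG (requested → AF (¬requested ∨ ¬moving))).

Satisfied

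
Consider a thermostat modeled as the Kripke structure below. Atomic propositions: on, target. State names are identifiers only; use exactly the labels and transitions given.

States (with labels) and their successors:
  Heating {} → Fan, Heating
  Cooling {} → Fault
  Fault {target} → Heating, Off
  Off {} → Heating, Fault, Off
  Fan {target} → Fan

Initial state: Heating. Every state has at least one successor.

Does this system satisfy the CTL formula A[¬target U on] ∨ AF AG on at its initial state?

No

States satisfying ¬target: {Heating, Cooling, Off}.
States satisfying on: ∅.
States satisfying A[¬target U on]: ∅.
States satisfying AG on: ∅.
States satisfying AF AG on: ∅.
States satisfying A[¬target U on] ∨ AF AG on: ∅.
Heating ∉ Sat(A[¬target U on] ∨ AF AG on).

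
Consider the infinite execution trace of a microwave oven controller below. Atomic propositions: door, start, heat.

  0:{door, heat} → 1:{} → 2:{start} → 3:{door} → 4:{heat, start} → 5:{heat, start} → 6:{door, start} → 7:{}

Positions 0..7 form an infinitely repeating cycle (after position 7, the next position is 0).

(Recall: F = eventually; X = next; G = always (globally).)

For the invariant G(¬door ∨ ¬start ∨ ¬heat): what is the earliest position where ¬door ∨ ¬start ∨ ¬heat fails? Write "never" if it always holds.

¬door ∨ ¬start ∨ ¬heat holds at every position 0..7, and those are all the positions the trace ever visits, so the invariant G(¬door ∨ ¬start ∨ ¬heat) is never violated.

never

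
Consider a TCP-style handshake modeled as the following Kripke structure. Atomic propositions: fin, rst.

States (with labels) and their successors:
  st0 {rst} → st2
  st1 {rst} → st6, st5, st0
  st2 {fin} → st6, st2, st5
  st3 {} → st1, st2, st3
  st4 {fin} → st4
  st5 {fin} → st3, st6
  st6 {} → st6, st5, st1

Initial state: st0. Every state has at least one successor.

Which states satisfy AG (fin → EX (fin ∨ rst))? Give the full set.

States satisfying fin → EX (fin ∨ rst): {st0, st1, st2, st3, st4, st6}.
States satisfying AG (fin → EX (fin ∨ rst)): {st4}.

{st4}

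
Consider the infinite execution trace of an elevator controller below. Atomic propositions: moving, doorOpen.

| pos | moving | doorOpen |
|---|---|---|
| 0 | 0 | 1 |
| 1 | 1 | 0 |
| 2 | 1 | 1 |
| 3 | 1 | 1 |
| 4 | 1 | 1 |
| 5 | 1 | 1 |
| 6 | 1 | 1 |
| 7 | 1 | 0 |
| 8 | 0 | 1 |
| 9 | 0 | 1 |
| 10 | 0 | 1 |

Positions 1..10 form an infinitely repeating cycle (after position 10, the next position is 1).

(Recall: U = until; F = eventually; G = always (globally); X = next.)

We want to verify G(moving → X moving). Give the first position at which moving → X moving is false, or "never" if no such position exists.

Check moving → X moving at each position in order: 0 ✓, 1 ✓, 2 ✓, 3 ✓, 4 ✓, 5 ✓, 6 ✓.
At position 7 the labels are {moving} and the next position 8 has {doorOpen}, so moving → X moving is false there. This is the first violation.

7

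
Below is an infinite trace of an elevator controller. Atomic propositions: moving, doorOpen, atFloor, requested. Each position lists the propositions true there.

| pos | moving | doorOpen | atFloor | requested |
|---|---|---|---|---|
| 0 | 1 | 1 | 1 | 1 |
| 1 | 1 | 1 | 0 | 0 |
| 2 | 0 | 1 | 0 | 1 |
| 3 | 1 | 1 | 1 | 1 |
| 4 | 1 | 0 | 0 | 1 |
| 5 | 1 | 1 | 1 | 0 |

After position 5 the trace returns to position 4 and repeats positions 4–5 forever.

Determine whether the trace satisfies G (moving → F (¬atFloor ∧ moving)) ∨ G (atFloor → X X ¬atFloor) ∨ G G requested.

moving → F (¬atFloor ∧ moving) holds at every position 0..5, and those are all positions ever visited, so G (moving → F (¬atFloor ∧ moving)) holds.
Positions where moving holds: 0, 1, 3, 4, 5.
Check F (¬atFloor ∧ moving) at each: 0→ok, 1→ok, 3→ok, 4→ok, 5→ok.
At position 0: G (moving → F (¬atFloor ∧ moving)) is true; G (atFloor → X X ¬atFloor) ∨ G G requested is false; so G (moving → F (¬atFloor ∧ moving)) ∨ G (atFloor → X X ¬atFloor) ∨ G G requested is true.

Satisfied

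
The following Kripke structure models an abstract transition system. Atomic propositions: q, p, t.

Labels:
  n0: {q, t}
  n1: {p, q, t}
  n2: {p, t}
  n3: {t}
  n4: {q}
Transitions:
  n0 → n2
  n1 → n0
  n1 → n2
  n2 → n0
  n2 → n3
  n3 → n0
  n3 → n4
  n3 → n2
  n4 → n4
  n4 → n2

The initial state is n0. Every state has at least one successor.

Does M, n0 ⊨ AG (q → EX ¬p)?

States satisfying q → EX ¬p: {n1, n2, n3, n4}.
States satisfying AG (q → EX ¬p): ∅.
n0 is reachable from n0 and violates q → EX ¬p, so AG fails at n0.
n0 ∉ Sat(AG (q → EX ¬p)).

No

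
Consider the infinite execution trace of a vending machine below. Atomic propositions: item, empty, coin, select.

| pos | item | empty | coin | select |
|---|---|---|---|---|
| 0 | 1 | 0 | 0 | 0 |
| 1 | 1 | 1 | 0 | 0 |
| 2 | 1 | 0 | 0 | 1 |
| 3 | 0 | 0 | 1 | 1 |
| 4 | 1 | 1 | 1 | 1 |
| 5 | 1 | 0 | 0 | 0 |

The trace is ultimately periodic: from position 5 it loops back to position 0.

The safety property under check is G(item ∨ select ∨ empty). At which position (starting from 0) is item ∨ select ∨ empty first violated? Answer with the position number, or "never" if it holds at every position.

never

item ∨ select ∨ empty holds at every position 0..5, and those are all the positions the trace ever visits, so the invariant G(item ∨ select ∨ empty) is never violated.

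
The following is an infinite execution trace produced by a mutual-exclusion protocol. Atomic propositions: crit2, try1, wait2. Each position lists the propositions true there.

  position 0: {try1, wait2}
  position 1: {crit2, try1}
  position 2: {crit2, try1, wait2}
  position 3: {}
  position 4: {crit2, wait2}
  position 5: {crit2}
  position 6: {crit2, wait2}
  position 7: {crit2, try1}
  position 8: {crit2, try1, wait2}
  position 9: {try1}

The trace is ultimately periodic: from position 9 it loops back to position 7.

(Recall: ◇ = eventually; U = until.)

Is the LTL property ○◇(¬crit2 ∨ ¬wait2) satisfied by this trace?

Satisfied

The position after 0 is 1; ◇(¬crit2 ∨ ¬wait2) is true there.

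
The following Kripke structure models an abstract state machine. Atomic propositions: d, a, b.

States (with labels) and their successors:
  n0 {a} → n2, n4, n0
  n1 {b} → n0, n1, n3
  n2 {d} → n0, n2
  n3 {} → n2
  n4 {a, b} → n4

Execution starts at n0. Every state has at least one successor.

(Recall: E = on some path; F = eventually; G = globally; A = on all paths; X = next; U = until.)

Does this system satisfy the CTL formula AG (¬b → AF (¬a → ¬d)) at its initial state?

States satisfying ¬b → AF (¬a → ¬d): {n0, n1, n3, n4}.
States satisfying AG (¬b → AF (¬a → ¬d)): {n4}.
n2 is reachable from n0 and violates ¬b → AF (¬a → ¬d), so AG fails at n0.
n0 ∉ Sat(AG (¬b → AF (¬a → ¬d))).

Violated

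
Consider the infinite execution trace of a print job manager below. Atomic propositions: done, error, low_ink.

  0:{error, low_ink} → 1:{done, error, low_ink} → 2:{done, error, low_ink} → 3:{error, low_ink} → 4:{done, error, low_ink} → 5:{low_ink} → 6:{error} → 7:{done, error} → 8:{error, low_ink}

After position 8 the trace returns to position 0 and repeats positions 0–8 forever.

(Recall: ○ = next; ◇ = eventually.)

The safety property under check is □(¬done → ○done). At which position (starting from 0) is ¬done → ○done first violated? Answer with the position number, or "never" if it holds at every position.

Check ¬done → ○done at each position in order: 0 ✓, 1 ✓, 2 ✓, 3 ✓, 4 ✓.
At position 5 the labels are {low_ink} and the next position 6 has {error}, so ¬done → ○done is false there. This is the first violation.

5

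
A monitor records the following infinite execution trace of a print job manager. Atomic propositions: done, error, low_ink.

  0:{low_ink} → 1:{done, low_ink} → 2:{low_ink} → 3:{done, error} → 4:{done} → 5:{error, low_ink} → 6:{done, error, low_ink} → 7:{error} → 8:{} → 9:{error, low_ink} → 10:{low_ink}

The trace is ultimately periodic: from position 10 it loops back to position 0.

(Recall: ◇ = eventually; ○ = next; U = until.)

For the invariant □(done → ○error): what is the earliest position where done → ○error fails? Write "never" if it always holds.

Check done → ○error at each position in order: 0 ✓.
At position 1 the labels are {done, low_ink} and the next position 2 has {low_ink}, so done → ○error is false there. This is the first violation.

1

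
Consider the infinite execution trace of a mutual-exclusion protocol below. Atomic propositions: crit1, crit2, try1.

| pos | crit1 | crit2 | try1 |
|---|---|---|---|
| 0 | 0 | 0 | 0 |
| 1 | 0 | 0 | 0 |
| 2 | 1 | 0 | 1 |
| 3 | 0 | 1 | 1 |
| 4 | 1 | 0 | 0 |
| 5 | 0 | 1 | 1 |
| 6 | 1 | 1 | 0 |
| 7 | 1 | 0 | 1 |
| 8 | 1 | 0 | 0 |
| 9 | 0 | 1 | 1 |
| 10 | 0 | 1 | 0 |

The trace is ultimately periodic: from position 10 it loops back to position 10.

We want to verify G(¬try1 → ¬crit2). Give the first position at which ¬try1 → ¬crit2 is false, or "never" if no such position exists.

Check ¬try1 → ¬crit2 at each position in order: 0 ✓, 1 ✓, 2 ✓, 3 ✓, 4 ✓, 5 ✓.
At position 6 the labels are {crit1, crit2}, so ¬try1 → ¬crit2 is false there. This is the first violation.

6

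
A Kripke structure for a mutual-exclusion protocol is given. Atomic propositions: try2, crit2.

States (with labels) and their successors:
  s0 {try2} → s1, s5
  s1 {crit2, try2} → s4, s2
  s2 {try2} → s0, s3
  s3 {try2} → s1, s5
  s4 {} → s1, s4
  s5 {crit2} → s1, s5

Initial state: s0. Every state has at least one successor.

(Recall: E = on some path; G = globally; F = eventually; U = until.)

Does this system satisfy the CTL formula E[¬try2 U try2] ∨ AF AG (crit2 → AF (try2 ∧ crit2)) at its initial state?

Yes

States satisfying ¬try2: {s4, s5}.
States satisfying try2: {s0, s1, s2, s3}.
States satisfying E[¬try2 U try2]: {s0, s1, s2, s3, s4, s5}.
States satisfying AG (crit2 → AF (try2 ∧ crit2)): ∅.
States satisfying AF AG (crit2 → AF (try2 ∧ crit2)): ∅.
States satisfying E[¬try2 U try2] ∨ AF AG (crit2 → AF (try2 ∧ crit2)): {s0, s1, s2, s3, s4, s5}.
s0 ∈ Sat(E[¬try2 U try2] ∨ AF AG (crit2 → AF (try2 ∧ crit2))).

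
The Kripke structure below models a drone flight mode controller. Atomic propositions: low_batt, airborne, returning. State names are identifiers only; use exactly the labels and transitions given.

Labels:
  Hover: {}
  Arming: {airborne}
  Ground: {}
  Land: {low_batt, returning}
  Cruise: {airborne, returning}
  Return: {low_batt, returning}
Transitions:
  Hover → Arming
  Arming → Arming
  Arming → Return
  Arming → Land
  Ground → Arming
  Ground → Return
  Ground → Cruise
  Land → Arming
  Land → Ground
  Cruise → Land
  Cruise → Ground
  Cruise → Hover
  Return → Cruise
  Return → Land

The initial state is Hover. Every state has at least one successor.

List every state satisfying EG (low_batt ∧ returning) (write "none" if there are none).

none

States satisfying low_batt ∧ returning: {Land, Return}.
States satisfying EG (low_batt ∧ returning): ∅.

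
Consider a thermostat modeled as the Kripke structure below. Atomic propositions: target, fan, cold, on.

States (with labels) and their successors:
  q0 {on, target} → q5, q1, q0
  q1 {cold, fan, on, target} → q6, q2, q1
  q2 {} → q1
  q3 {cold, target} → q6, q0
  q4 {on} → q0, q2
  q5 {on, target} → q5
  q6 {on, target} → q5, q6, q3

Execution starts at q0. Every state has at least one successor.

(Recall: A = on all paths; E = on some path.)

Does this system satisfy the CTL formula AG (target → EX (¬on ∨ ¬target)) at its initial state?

No

States satisfying target → EX (¬on ∨ ¬target): {q1, q2, q4, q6}.
States satisfying AG (target → EX (¬on ∨ ¬target)): ∅.
q0 is reachable from q0 and violates target → EX (¬on ∨ ¬target), so AG fails at q0.
q0 ∉ Sat(AG (target → EX (¬on ∨ ¬target))).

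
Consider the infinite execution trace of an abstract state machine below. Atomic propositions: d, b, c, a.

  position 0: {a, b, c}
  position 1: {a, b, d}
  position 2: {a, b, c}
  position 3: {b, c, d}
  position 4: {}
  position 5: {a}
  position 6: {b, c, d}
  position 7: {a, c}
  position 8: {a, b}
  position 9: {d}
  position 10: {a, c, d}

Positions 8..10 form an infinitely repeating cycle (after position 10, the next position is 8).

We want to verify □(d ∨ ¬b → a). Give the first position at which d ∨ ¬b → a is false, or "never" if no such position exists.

3

Check d ∨ ¬b → a at each position in order: 0 ✓, 1 ✓, 2 ✓.
At position 3 the labels are {b, c, d}, so d ∨ ¬b → a is false there. This is the first violation.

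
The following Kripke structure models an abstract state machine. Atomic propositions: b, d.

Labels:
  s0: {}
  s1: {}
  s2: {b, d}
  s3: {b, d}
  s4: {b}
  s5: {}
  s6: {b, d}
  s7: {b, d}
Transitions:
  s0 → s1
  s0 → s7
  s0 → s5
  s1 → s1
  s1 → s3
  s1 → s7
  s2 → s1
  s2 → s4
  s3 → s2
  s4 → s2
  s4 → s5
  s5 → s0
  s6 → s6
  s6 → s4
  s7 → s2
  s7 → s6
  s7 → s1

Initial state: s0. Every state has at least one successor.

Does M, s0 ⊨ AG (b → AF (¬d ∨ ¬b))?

States satisfying b → AF (¬d ∨ ¬b): {s0, s1, s2, s3, s4, s5}.
States satisfying AG (b → AF (¬d ∨ ¬b)): ∅.
s6 is reachable from s0 and violates b → AF (¬d ∨ ¬b), so AG fails at s0.
s0 ∉ Sat(AG (b → AF (¬d ∨ ¬b))).

Violated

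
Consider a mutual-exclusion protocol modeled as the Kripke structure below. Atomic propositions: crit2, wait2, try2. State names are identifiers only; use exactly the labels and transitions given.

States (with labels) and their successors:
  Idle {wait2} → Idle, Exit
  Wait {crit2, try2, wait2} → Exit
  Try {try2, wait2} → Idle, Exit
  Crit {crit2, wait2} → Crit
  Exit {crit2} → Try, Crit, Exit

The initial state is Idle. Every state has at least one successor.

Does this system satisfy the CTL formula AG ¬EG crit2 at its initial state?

No

States satisfying ¬EG crit2: {Idle, Try}.
States satisfying AG ¬EG crit2: ∅.
Crit is reachable from Idle and violates ¬EG crit2, so AG fails at Idle.
Idle ∉ Sat(AG ¬EG crit2).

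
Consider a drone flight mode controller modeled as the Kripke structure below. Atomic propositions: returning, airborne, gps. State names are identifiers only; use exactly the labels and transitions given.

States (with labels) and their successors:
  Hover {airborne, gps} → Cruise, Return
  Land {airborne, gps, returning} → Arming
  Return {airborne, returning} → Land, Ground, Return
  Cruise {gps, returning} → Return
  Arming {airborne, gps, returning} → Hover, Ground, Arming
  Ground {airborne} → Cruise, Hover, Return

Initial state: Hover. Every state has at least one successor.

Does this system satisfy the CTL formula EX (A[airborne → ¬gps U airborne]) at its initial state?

States satisfying A[airborne → ¬gps U airborne]: {Hover, Land, Return, Cruise, Arming, Ground}.
States satisfying EX (A[airborne → ¬gps U airborne]): {Hover, Land, Return, Cruise, Arming, Ground}.
Hover ∈ Sat(EX (A[airborne → ¬gps U airborne])).

Satisfied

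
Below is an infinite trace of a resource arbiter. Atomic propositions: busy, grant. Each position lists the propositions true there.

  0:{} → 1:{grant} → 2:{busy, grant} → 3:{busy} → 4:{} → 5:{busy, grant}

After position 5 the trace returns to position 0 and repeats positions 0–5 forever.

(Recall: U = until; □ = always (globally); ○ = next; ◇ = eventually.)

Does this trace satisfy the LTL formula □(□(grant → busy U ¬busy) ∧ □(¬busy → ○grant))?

Satisfied

□(grant → busy U ¬busy) ∧ □(¬busy → ○grant) holds at every position 0..5, and those are all positions ever visited, so □(□(grant → busy U ¬busy) ∧ □(¬busy → ○grant)) holds.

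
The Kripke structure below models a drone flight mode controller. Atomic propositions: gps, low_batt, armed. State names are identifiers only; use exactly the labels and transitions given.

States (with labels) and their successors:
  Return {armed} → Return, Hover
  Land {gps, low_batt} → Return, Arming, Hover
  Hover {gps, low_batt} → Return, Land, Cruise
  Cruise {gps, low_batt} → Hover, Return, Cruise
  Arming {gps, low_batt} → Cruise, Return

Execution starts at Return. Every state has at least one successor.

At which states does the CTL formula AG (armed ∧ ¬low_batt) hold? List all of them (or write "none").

States satisfying armed ∧ ¬low_batt: {Return}.
States satisfying AG (armed ∧ ¬low_batt): ∅.

none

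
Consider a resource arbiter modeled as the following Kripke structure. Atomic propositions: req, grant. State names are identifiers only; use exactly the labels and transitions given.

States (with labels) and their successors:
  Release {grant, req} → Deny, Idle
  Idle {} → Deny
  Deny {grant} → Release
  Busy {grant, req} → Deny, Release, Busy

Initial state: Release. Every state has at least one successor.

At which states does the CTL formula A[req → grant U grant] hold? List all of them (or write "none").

{Release, Idle, Deny, Busy}

States satisfying req → grant: {Release, Idle, Deny, Busy}.
States satisfying grant: {Release, Deny, Busy}.
States satisfying A[req → grant U grant]: {Release, Idle, Deny, Busy}.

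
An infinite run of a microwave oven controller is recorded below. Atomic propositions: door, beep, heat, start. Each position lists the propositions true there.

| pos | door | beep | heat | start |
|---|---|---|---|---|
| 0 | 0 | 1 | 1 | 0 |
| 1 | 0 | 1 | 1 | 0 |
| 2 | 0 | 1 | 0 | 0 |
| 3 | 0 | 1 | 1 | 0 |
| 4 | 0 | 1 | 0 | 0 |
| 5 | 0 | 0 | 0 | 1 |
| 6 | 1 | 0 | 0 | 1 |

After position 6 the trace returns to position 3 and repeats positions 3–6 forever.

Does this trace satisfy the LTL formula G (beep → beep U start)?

Holds

beep → beep U start holds at every position 0..6, and those are all positions ever visited, so G (beep → beep U start) holds.
Positions where beep holds: 0, 1, 2, 3, 4.
Check beep U start at each: 0→ok, 1→ok, 2→ok, 3→ok, 4→ok.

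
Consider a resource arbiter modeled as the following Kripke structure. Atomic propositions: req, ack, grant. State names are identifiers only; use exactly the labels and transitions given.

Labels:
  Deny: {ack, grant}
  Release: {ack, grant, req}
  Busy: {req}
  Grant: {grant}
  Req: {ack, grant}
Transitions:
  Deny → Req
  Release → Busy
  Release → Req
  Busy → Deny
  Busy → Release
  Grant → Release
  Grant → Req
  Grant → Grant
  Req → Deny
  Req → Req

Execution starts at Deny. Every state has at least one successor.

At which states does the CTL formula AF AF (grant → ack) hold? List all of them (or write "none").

{Deny, Release, Busy, Req}

States satisfying AF (grant → ack): {Deny, Release, Busy, Req}.
States satisfying AF AF (grant → ack): {Deny, Release, Busy, Req}.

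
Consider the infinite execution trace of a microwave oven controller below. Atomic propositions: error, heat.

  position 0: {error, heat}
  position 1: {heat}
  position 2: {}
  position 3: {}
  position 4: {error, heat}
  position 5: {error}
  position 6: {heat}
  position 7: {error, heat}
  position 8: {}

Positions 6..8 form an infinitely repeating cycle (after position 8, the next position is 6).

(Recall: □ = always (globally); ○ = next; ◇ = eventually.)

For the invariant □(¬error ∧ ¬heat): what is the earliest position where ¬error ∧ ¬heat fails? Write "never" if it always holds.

At position 0 the labels are {error, heat}, so ¬error ∧ ¬heat is false there. This is the first violation.

0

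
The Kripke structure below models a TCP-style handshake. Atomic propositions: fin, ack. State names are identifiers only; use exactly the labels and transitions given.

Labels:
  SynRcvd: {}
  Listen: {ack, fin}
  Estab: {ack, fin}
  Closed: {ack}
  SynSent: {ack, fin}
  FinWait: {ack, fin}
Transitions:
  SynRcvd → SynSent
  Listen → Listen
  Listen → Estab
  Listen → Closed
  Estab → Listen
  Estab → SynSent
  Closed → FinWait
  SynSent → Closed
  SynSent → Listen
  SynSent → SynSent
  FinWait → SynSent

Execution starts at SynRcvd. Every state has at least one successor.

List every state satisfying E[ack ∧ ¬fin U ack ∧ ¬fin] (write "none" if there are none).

{Closed}

States satisfying ack ∧ ¬fin: {Closed}.
States satisfying E[ack ∧ ¬fin U ack ∧ ¬fin]: {Closed}.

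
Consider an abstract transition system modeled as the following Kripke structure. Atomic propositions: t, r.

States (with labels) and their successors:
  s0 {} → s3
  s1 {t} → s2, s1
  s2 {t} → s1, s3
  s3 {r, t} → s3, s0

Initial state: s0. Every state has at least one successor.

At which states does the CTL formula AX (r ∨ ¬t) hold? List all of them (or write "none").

States satisfying r ∨ ¬t: {s0, s3}.
States satisfying AX (r ∨ ¬t): {s0, s3}.

{s0, s3}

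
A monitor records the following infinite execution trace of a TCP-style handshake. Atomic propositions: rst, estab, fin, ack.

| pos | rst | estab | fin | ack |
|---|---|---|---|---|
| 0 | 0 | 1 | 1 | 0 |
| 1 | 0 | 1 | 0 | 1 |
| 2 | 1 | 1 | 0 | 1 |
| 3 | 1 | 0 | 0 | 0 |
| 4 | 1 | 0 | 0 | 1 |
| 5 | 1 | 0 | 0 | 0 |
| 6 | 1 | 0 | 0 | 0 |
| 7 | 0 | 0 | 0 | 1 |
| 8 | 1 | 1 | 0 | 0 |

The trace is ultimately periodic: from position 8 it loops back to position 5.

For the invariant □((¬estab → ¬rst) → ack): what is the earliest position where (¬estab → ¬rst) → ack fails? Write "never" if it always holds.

0

At position 0 the labels are {estab, fin}, so (¬estab → ¬rst) → ack is false there. This is the first violation.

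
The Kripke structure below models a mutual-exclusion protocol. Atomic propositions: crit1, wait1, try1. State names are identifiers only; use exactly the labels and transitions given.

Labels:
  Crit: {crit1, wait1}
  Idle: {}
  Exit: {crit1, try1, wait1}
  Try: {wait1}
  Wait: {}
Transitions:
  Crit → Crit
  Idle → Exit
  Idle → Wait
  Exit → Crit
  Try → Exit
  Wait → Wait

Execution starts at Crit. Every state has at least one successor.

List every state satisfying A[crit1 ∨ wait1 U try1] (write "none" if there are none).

States satisfying crit1 ∨ wait1: {Crit, Exit, Try}.
States satisfying try1: {Exit}.
States satisfying A[crit1 ∨ wait1 U try1]: {Exit, Try}.

{Exit, Try}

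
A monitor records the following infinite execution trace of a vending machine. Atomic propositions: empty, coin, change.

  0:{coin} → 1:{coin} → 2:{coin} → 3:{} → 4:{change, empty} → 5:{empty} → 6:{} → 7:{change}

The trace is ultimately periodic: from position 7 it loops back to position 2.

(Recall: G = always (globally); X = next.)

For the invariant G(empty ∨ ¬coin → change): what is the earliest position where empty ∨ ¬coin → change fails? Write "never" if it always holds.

Check empty ∨ ¬coin → change at each position in order: 0 ✓, 1 ✓, 2 ✓.
At position 3 the labels are {}, so empty ∨ ¬coin → change is false there. This is the first violation.

3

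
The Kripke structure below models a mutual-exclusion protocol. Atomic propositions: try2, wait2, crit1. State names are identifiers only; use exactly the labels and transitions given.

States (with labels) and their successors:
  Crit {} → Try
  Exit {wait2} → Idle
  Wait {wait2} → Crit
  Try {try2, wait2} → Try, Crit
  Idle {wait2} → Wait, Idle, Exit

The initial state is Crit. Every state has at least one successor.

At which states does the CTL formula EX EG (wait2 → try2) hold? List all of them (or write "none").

{Crit, Wait, Try}

States satisfying EG (wait2 → try2): {Crit, Try}.
States satisfying EX EG (wait2 → try2): {Crit, Wait, Try}.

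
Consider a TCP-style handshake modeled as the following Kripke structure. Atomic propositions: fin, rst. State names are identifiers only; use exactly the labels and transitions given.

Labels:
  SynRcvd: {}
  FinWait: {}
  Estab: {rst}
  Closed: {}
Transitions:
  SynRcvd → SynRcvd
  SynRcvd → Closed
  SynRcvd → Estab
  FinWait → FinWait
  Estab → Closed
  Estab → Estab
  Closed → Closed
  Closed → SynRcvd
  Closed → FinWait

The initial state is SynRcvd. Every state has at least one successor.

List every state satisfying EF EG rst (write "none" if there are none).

States satisfying EG rst: {Estab}.
States satisfying EF EG rst: {SynRcvd, Estab, Closed}.

{SynRcvd, Estab, Closed}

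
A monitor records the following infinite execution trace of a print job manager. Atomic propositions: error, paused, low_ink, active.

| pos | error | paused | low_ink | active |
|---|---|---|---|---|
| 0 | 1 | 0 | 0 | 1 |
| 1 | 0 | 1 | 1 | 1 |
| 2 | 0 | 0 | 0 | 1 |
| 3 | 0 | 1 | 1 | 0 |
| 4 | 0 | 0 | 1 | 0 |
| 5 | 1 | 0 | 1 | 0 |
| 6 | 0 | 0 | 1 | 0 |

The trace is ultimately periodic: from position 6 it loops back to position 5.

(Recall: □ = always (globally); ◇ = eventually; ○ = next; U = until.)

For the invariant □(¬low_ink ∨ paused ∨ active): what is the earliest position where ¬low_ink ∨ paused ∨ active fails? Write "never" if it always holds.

Check ¬low_ink ∨ paused ∨ active at each position in order: 0 ✓, 1 ✓, 2 ✓, 3 ✓.
At position 4 the labels are {low_ink}, so ¬low_ink ∨ paused ∨ active is false there. This is the first violation.

4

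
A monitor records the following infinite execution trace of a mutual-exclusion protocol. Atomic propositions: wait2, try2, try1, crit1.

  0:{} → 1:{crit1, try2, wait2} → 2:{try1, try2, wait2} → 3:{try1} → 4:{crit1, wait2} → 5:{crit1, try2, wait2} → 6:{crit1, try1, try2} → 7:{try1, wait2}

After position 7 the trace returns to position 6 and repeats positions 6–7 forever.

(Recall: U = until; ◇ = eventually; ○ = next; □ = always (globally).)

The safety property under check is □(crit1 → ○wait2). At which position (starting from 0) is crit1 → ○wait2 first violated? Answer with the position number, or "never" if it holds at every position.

5

Check crit1 → ○wait2 at each position in order: 0 ✓, 1 ✓, 2 ✓, 3 ✓, 4 ✓.
At position 5 the labels are {crit1, try2, wait2} and the next position 6 has {crit1, try1, try2}, so crit1 → ○wait2 is false there. This is the first violation.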